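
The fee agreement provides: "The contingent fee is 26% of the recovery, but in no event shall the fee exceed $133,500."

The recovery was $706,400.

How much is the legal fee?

$133,500.00

26% of $706,400 = $183,664.00
That exceeds the $133,500 cap, so the fee is capped at $133,500.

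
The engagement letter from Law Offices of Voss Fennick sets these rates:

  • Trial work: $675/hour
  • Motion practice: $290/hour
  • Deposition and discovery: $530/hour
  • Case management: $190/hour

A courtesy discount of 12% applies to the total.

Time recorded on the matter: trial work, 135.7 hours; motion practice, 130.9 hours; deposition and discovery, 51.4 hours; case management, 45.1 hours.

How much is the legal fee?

$145,525.16

Trial work: 135.7 × $675 = $91,597.50
Motion practice: 130.9 × $290 = $37,961.00
Deposition and discovery: 51.4 × $530 = $27,242.00
Case management: 45.1 × $190 = $8,569.00
Subtotal: $165,369.50
Less 12% discount: −$19,844.34
Total: $165,369.50 − $19,844.34 = $145,525.16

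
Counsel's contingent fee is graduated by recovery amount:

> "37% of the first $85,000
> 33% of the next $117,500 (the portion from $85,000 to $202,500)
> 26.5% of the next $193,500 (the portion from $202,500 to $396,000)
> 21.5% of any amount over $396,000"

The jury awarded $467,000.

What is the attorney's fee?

$136,767.50

First $85,000 at 37% = $31,450.00
Next $117,500 at 33% = $38,775.00
Next $193,500 at 26.5% = $51,277.50
Remaining $71,000 at 21.5% = $15,265.00
Fee: $31,450.00 + $38,775.00 + $51,277.50 + $15,265.00 = $136,767.50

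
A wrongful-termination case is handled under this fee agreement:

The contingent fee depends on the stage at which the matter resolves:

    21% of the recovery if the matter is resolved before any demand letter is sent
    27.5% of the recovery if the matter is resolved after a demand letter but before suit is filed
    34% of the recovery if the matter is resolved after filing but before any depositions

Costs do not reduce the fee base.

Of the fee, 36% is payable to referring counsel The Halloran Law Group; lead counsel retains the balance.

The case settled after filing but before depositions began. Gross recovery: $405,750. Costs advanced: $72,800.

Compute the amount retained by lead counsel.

$88,291.20

Fee base is the gross recovery, $405,750; costs are reimbursed separately.
The matter settled after filing but before depositions began, so the 34% rate applies.
$405,750 × 34% = $137,955.00
Referral share: 36% of $137,955.00 = $49,663.80; lead counsel retains $137,955.00 − $49,663.80 = $88,291.20.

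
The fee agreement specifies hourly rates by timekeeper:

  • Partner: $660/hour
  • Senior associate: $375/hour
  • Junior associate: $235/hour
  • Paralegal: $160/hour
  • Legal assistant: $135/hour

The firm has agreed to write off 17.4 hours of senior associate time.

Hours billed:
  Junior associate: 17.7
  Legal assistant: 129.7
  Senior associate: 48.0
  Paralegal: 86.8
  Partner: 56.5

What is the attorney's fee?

Partner: 56.5 × $660 = $37,290.00
Senior associate: 48.0 × $375 = $18,000.00
Junior associate: 17.7 × $235 = $4,159.50
Paralegal: 86.8 × $160 = $13,888.00
Legal assistant: 129.7 × $135 = $17,509.50
Subtotal: $90,847.00
Write-off: 17.4 × $375 = $6,525.00
Total: $90,847.00 − $6,525.00 = $84,322.00

$84,322.00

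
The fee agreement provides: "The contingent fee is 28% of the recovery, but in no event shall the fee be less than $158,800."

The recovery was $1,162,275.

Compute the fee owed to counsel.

28% of $1,162,275 = $325,437.00
That exceeds the $158,800 minimum.

$325,437.00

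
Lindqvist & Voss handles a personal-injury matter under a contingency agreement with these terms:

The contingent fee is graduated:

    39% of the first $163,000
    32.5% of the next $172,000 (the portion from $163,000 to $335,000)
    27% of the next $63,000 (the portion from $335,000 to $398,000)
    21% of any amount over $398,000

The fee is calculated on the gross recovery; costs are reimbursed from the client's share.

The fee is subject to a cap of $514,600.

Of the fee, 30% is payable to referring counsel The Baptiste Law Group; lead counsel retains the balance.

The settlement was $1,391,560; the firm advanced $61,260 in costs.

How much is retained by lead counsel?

$241,589.32

Fee base is the gross recovery, $1,391,560; costs are reimbursed separately.
First $163,000 at 39% = $63,570.00
Next $172,000 at 32.5% = $55,900.00
Next $63,000 at 27% = $17,010.00
Remaining $993,560 at 21% = $208,647.60
Fee: $63,570.00 + $55,900.00 + $17,010.00 + $208,647.60 = $345,127.60
$345,127.60 is under the $514,600 cap.
Referral share: 30% of $345,127.60 = $103,538.28; lead counsel retains $345,127.60 − $103,538.28 = $241,589.32.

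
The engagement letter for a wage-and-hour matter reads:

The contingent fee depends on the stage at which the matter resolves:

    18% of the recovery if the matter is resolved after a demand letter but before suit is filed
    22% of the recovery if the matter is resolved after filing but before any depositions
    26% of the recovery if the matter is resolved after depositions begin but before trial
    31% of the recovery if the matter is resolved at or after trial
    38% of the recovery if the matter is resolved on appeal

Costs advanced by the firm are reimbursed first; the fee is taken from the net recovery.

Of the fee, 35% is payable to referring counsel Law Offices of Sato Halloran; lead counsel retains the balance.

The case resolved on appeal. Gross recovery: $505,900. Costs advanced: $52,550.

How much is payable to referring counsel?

Fee base (net of costs): $505,900 − $52,550 = $453,350
The matter resolved on appeal, so the 38% rate applies.
$453,350 × 38% = $172,273.00
Referral share: 35% of $172,273.00 = $60,295.55; lead counsel retains $172,273.00 − $60,295.55 = $111,977.45.

$60,295.55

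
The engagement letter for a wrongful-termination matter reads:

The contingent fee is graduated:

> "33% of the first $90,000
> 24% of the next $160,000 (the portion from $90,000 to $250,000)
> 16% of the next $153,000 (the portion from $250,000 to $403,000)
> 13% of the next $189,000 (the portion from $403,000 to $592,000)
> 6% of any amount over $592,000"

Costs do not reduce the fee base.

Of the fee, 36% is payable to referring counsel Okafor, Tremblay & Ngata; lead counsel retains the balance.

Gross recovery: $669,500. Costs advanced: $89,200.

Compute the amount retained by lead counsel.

Fee base is the gross recovery, $669,500; costs are reimbursed separately.
First $90,000 at 33% = $29,700.00
Next $160,000 at 24% = $38,400.00
Next $153,000 at 16% = $24,480.00
Next $189,000 at 13% = $24,570.00
Remaining $77,500 at 6% = $4,650.00
Fee: $29,700.00 + $38,400.00 + $24,480.00 + $24,570.00 + $4,650.00 = $121,800.00
Referral share: 36% of $121,800.00 = $43,848.00; lead counsel retains $121,800.00 − $43,848.00 = $77,952.00.

$77,952.00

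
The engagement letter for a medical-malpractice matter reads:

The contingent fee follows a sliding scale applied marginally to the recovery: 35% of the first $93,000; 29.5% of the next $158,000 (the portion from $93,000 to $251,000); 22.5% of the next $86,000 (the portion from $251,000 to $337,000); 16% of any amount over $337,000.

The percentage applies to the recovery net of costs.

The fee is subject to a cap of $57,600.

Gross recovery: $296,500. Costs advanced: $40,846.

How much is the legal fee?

Fee base (net of costs): $296,500 − $40,846 = $255,654
First $93,000 at 35% = $32,550.00
Next $158,000 at 29.5% = $46,610.00
Remaining $4,654 at 22.5% = $1,047.15
Fee: $32,550.00 + $46,610.00 + $1,047.15 = $80,207.15
$80,207.15 exceeds the $57,600 cap, so the fee is capped at $57,600.00.

$57,600.00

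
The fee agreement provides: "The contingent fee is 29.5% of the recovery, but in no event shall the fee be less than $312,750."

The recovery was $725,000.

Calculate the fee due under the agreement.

29.5% of $725,000 = $213,875.00
That is below the $312,750 minimum, so the minimum applies.

$312,750.00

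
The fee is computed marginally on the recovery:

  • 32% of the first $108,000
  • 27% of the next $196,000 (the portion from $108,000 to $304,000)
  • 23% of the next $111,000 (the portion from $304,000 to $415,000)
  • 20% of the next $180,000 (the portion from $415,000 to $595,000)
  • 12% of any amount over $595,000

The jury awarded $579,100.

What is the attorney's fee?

First $108,000 at 32% = $34,560.00
Next $196,000 at 27% = $52,920.00
Next $111,000 at 23% = $25,530.00
Remaining $164,100 at 20% = $32,820.00
Fee: $34,560.00 + $52,920.00 + $25,530.00 + $32,820.00 = $145,830.00

$145,830.00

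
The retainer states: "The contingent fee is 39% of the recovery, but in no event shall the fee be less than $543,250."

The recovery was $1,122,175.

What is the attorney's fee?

$543,250.00

39% of $1,122,175 = $437,648.25
That is below the $543,250 minimum, so the minimum applies.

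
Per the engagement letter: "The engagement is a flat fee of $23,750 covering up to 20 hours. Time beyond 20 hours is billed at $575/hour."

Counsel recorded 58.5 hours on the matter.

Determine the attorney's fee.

Flat fee: $23,750.00
Excess hours: 58.5 − 20 = 38.5
Overrun: 38.5 × $575 = $22,137.50
Total: $23,750.00 + $22,137.50 = $45,887.50

$45,887.50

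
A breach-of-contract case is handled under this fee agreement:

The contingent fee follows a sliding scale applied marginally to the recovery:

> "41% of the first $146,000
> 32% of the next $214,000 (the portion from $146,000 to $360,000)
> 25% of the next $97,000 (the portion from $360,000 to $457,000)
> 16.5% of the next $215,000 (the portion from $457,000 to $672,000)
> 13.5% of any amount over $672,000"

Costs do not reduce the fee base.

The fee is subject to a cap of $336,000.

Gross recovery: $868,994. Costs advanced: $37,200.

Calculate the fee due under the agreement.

Fee base is the gross recovery, $868,994; costs are reimbursed separately.
First $146,000 at 41% = $59,860.00
Next $214,000 at 32% = $68,480.00
Next $97,000 at 25% = $24,250.00
Next $215,000 at 16.5% = $35,475.00
Remaining $196,994 at 13.5% = $26,594.19
Fee: $59,860.00 + $68,480.00 + $24,250.00 + $35,475.00 + $26,594.19 = $214,659.19
$214,659.19 is under the $336,000 cap.

$214,659.19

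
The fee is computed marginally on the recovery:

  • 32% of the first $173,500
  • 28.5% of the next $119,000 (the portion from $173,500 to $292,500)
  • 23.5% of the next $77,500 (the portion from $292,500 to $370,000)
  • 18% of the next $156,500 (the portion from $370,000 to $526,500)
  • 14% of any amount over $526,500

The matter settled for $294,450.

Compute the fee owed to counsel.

First $173,500 at 32% = $55,520.00
Next $119,000 at 28.5% = $33,915.00
Remaining $1,950 at 23.5% = $458.25
Fee: $55,520.00 + $33,915.00 + $458.25 = $89,893.25

$89,893.25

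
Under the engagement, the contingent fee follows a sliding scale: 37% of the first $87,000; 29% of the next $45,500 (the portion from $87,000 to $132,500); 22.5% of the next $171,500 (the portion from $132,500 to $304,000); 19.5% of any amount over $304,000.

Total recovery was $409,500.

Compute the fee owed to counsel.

First $87,000 at 37% = $32,190.00
Next $45,500 at 29% = $13,195.00
Next $171,500 at 22.5% = $38,587.50
Remaining $105,500 at 19.5% = $20,572.50
Fee: $32,190.00 + $13,195.00 + $38,587.50 + $20,572.50 = $104,545.00

$104,545.00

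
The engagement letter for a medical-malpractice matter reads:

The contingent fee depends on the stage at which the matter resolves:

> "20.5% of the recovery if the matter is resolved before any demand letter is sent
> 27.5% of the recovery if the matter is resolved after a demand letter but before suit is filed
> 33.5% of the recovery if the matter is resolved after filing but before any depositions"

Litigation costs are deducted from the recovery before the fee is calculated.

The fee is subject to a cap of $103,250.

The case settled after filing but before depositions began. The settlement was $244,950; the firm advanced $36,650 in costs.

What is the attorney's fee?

$69,780.50

Fee base (net of costs): $244,950 − $36,650 = $208,300
The matter settled after filing but before depositions began, so the 33.5% rate applies.
$208,300 × 33.5% = $69,780.50
$69,780.50 is under the $103,250 cap.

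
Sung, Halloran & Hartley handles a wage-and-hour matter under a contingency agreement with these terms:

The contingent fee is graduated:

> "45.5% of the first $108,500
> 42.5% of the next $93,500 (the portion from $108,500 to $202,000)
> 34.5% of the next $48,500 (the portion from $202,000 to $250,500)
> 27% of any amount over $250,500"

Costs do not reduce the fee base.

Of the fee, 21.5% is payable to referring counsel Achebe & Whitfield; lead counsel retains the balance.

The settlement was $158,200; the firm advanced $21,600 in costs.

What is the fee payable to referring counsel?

$15,155.35

Fee base is the gross recovery, $158,200; costs are reimbursed separately.
First $108,500 at 45.5% = $49,367.50
Remaining $49,700 at 42.5% = $21,122.50
Fee: $49,367.50 + $21,122.50 = $70,490.00
Referral share: 21.5% of $70,490.00 = $15,155.35; lead counsel retains $70,490.00 − $15,155.35 = $55,334.65.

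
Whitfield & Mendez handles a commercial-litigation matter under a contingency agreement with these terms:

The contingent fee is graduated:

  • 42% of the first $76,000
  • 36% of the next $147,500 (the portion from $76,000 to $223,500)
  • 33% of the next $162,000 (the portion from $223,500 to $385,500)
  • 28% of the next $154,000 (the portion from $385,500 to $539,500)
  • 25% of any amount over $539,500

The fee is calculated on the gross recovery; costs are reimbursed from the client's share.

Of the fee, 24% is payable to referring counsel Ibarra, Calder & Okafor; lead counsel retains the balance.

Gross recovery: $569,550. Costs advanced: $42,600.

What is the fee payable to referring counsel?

$45,387.00

Fee base is the gross recovery, $569,550; costs are reimbursed separately.
First $76,000 at 42% = $31,920.00
Next $147,500 at 36% = $53,100.00
Next $162,000 at 33% = $53,460.00
Next $154,000 at 28% = $43,120.00
Remaining $30,050 at 25% = $7,512.50
Fee: $31,920.00 + $53,100.00 + $53,460.00 + $43,120.00 + $7,512.50 = $189,112.50
Referral share: 24% of $189,112.50 = $45,387.00; lead counsel retains $189,112.50 − $45,387.00 = $143,725.50.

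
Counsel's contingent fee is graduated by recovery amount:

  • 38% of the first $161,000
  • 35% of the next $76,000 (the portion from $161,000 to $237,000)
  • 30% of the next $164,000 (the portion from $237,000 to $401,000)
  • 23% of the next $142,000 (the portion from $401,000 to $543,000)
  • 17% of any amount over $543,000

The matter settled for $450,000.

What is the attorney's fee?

$148,250.00

First $161,000 at 38% = $61,180.00
Next $76,000 at 35% = $26,600.00
Next $164,000 at 30% = $49,200.00
Remaining $49,000 at 23% = $11,270.00
Fee: $61,180.00 + $26,600.00 + $49,200.00 + $11,270.00 = $148,250.00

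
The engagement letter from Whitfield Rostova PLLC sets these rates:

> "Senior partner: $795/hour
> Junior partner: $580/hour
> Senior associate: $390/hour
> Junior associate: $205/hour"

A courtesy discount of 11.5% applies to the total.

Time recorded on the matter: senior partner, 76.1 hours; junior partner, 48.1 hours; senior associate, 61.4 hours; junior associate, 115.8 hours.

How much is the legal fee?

Senior partner: 76.1 × $795 = $60,499.50
Junior partner: 48.1 × $580 = $27,898.00
Senior associate: 61.4 × $390 = $23,946.00
Junior associate: 115.8 × $205 = $23,739.00
Subtotal: $136,082.50
Less 11.5% discount: −$15,649.49
Total: $136,082.50 − $15,649.49 = $120,433.01

$120,433.01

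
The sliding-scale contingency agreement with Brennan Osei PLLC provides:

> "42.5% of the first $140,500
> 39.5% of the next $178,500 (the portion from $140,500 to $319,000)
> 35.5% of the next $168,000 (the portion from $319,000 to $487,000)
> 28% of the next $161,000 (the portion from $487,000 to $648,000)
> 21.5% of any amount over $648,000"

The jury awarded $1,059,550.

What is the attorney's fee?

$323,423.25

First $140,500 at 42.5% = $59,712.50
Next $178,500 at 39.5% = $70,507.50
Next $168,000 at 35.5% = $59,640.00
Next $161,000 at 28% = $45,080.00
Remaining $411,550 at 21.5% = $88,483.25
Fee: $59,712.50 + $70,507.50 + $59,640.00 + $45,080.00 + $88,483.25 = $323,423.25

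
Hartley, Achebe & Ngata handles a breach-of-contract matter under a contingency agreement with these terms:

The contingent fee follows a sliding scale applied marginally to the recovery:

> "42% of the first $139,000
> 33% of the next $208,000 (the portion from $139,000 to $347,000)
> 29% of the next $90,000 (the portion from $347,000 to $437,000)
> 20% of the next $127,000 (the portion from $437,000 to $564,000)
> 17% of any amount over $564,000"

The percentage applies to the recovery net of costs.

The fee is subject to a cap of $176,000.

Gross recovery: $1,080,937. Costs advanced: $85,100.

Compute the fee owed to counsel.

Fee base (net of costs): $1,080,937 − $85,100 = $995,837
First $139,000 at 42% = $58,380.00
Next $208,000 at 33% = $68,640.00
Next $90,000 at 29% = $26,100.00
Next $127,000 at 20% = $25,400.00
Remaining $431,837 at 17% = $73,412.29
Fee: $58,380.00 + $68,640.00 + $26,100.00 + $25,400.00 + $73,412.29 = $251,932.29
$251,932.29 exceeds the $176,000 cap, so the fee is capped at $176,000.00.

$176,000.00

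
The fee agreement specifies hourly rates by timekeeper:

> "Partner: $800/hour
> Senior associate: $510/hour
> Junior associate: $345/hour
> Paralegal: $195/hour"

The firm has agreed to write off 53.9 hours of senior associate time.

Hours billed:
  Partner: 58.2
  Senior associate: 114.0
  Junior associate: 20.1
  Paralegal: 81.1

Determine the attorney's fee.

$99,960.00

Partner: 58.2 × $800 = $46,560.00
Senior associate: 114.0 × $510 = $58,140.00
Junior associate: 20.1 × $345 = $6,934.50
Paralegal: 81.1 × $195 = $15,814.50
Subtotal: $127,449.00
Write-off: 53.9 × $510 = $27,489.00
Total: $127,449.00 − $27,489.00 = $99,960.00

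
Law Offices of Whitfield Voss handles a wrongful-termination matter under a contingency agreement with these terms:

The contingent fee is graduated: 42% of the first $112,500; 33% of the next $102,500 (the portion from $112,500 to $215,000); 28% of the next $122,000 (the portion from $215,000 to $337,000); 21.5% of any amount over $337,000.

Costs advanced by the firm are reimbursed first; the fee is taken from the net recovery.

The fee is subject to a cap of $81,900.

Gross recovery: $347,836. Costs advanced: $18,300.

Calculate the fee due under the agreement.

Fee base (net of costs): $347,836 − $18,300 = $329,536
First $112,500 at 42% = $47,250.00
Next $102,500 at 33% = $33,825.00
Remaining $114,536 at 28% = $32,070.08
Fee: $47,250.00 + $33,825.00 + $32,070.08 = $113,145.08
$113,145.08 exceeds the $81,900 cap, so the fee is capped at $81,900.00.

$81,900.00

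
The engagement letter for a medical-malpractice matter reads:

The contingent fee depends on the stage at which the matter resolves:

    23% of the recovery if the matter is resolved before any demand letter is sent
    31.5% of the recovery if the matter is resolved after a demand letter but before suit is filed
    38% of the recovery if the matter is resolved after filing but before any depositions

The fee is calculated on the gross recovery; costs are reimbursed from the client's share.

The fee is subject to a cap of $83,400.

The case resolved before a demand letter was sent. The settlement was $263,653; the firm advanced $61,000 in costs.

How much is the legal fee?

Fee base is the gross recovery, $263,653; costs are reimbursed separately.
The matter resolved before a demand letter was sent, so the 23% rate applies.
$263,653 × 23% = $60,640.19
$60,640.19 is under the $83,400 cap.

$60,640.19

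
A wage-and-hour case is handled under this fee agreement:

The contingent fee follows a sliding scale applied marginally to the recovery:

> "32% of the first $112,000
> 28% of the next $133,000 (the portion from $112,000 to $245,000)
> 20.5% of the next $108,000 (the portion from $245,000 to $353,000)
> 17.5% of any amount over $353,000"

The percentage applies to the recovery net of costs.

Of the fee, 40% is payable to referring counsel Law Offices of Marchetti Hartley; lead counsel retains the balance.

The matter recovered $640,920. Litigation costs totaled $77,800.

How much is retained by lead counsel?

$79,194.60

Fee base (net of costs): $640,920 − $77,800 = $563,120
First $112,000 at 32% = $35,840.00
Next $133,000 at 28% = $37,240.00
Next $108,000 at 20.5% = $22,140.00
Remaining $210,120 at 17.5% = $36,771.00
Fee: $35,840.00 + $37,240.00 + $22,140.00 + $36,771.00 = $131,991.00
Referral share: 40% of $131,991.00 = $52,796.40; lead counsel retains $131,991.00 − $52,796.40 = $79,194.60.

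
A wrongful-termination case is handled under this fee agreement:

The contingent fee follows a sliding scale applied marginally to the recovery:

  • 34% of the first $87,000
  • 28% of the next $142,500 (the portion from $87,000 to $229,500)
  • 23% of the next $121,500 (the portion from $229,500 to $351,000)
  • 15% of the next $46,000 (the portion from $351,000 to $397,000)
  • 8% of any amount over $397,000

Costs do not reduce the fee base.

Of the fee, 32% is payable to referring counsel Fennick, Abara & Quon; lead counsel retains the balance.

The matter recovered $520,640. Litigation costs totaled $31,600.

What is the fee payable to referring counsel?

Fee base is the gross recovery, $520,640; costs are reimbursed separately.
First $87,000 at 34% = $29,580.00
Next $142,500 at 28% = $39,900.00
Next $121,500 at 23% = $27,945.00
Next $46,000 at 15% = $6,900.00
Remaining $123,640 at 8% = $9,891.20
Fee: $29,580.00 + $39,900.00 + $27,945.00 + $6,900.00 + $9,891.20 = $114,216.20
Referral share: 32% of $114,216.20 = $36,549.18; lead counsel retains $114,216.20 − $36,549.18 = $77,667.02.

$36,549.18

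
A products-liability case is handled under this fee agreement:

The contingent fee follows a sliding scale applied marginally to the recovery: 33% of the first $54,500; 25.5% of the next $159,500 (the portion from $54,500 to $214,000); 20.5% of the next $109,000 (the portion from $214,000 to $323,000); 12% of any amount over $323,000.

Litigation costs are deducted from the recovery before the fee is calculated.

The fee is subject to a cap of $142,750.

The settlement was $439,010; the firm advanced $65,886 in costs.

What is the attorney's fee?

Fee base (net of costs): $439,010 − $65,886 = $373,124
First $54,500 at 33% = $17,985.00
Next $159,500 at 25.5% = $40,672.50
Next $109,000 at 20.5% = $22,345.00
Remaining $50,124 at 12% = $6,014.88
Fee: $17,985.00 + $40,672.50 + $22,345.00 + $6,014.88 = $87,017.38
$87,017.38 is under the $142,750 cap.

$87,017.38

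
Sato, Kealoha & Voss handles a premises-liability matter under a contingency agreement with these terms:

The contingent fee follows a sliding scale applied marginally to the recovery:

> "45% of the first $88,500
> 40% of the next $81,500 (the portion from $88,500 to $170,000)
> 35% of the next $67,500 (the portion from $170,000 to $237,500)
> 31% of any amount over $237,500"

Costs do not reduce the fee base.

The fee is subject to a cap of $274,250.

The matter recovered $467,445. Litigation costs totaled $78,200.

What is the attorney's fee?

$167,332.95

Fee base is the gross recovery, $467,445; costs are reimbursed separately.
First $88,500 at 45% = $39,825.00
Next $81,500 at 40% = $32,600.00
Next $67,500 at 35% = $23,625.00
Remaining $229,945 at 31% = $71,282.95
Fee: $39,825.00 + $32,600.00 + $23,625.00 + $71,282.95 = $167,332.95
$167,332.95 is under the $274,250 cap.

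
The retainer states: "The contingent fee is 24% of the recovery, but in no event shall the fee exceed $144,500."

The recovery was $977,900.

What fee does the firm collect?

24% of $977,900 = $234,696.00
That exceeds the $144,500 cap, so the fee is capped at $144,500.

$144,500.00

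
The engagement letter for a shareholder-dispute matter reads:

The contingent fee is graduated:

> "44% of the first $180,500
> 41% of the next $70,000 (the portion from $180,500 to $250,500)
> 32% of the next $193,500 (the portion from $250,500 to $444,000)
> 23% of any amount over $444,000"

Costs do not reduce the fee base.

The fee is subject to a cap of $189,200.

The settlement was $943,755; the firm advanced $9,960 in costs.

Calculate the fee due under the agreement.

$189,200.00

Fee base is the gross recovery, $943,755; costs are reimbursed separately.
First $180,500 at 44% = $79,420.00
Next $70,000 at 41% = $28,700.00
Next $193,500 at 32% = $61,920.00
Remaining $499,755 at 23% = $114,943.65
Fee: $79,420.00 + $28,700.00 + $61,920.00 + $114,943.65 = $284,983.65
$284,983.65 exceeds the $189,200 cap, so the fee is capped at $189,200.00.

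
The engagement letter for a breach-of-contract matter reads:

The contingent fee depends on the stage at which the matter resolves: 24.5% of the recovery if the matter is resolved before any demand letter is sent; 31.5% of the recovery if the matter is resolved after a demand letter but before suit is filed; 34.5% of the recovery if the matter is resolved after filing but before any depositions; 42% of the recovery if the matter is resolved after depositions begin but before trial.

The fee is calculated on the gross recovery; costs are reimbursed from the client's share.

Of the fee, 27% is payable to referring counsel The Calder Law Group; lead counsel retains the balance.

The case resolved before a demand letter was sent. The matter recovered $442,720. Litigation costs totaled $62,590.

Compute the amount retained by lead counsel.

Fee base is the gross recovery, $442,720; costs are reimbursed separately.
The matter resolved before a demand letter was sent, so the 24.5% rate applies.
$442,720 × 24.5% = $108,466.40
Referral share: 27% of $108,466.40 = $29,285.93; lead counsel retains $108,466.40 − $29,285.93 = $79,180.47.

$79,180.47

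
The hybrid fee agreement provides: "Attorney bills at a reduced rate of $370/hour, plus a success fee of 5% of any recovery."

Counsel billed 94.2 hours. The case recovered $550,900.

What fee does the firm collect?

$62,399.00

Hourly: 94.2 × $370 = $34,854.00
Success fee: 5% of $550,900 = $27,545.00
Total: $34,854.00 + $27,545.00 = $62,399.00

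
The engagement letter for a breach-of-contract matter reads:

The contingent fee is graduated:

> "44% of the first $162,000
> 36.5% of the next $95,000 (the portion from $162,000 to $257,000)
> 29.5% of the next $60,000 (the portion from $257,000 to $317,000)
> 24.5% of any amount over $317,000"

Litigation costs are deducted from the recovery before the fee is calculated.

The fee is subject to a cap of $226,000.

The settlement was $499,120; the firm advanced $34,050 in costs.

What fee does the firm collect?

Fee base (net of costs): $499,120 − $34,050 = $465,070
First $162,000 at 44% = $71,280.00
Next $95,000 at 36.5% = $34,675.00
Next $60,000 at 29.5% = $17,700.00
Remaining $148,070 at 24.5% = $36,277.15
Fee: $71,280.00 + $34,675.00 + $17,700.00 + $36,277.15 = $159,932.15
$159,932.15 is under the $226,000 cap.

$159,932.15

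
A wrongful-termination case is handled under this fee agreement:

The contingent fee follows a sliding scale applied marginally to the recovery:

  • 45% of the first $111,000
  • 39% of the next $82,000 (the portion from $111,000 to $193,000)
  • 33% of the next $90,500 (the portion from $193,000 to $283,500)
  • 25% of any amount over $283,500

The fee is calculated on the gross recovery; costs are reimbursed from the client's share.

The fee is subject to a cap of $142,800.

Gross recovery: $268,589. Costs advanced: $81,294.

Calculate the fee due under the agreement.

$106,874.37

Fee base is the gross recovery, $268,589; costs are reimbursed separately.
First $111,000 at 45% = $49,950.00
Next $82,000 at 39% = $31,980.00
Remaining $75,589 at 33% = $24,944.37
Fee: $49,950.00 + $31,980.00 + $24,944.37 = $106,874.37
$106,874.37 is under the $142,800 cap.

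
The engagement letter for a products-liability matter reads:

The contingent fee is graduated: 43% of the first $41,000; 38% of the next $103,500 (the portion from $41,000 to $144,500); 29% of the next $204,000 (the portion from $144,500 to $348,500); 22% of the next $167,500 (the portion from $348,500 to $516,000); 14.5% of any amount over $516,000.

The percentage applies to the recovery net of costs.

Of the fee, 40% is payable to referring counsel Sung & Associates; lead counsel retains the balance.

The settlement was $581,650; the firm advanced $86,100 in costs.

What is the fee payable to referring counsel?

$59,388.40

Fee base (net of costs): $581,650 − $86,100 = $495,550
First $41,000 at 43% = $17,630.00
Next $103,500 at 38% = $39,330.00
Next $204,000 at 29% = $59,160.00
Remaining $147,050 at 22% = $32,351.00
Fee: $17,630.00 + $39,330.00 + $59,160.00 + $32,351.00 = $148,471.00
Referral share: 40% of $148,471.00 = $59,388.40; lead counsel retains $148,471.00 − $59,388.40 = $89,082.60.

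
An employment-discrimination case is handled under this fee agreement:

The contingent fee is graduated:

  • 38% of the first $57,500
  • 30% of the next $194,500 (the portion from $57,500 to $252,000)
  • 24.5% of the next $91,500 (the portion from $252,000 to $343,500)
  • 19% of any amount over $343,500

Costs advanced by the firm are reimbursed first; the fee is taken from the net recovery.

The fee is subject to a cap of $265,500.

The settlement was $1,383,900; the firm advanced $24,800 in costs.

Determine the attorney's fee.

Fee base (net of costs): $1,383,900 − $24,800 = $1,359,100
First $57,500 at 38% = $21,850.00
Next $194,500 at 30% = $58,350.00
Next $91,500 at 24.5% = $22,417.50
Remaining $1,015,600 at 19% = $192,964.00
Fee: $21,850.00 + $58,350.00 + $22,417.50 + $192,964.00 = $295,581.50
$295,581.50 exceeds the $265,500 cap, so the fee is capped at $265,500.00.

$265,500.00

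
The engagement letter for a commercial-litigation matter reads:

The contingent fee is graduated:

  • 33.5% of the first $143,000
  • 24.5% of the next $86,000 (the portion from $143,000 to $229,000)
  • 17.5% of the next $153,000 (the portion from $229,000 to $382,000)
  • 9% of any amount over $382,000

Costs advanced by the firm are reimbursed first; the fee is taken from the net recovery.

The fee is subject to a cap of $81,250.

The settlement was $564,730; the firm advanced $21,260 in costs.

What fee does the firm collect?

Fee base (net of costs): $564,730 − $21,260 = $543,470
First $143,000 at 33.5% = $47,905.00
Next $86,000 at 24.5% = $21,070.00
Next $153,000 at 17.5% = $26,775.00
Remaining $161,470 at 9% = $14,532.30
Fee: $47,905.00 + $21,070.00 + $26,775.00 + $14,532.30 = $110,282.30
$110,282.30 exceeds the $81,250 cap, so the fee is capped at $81,250.00.

$81,250.00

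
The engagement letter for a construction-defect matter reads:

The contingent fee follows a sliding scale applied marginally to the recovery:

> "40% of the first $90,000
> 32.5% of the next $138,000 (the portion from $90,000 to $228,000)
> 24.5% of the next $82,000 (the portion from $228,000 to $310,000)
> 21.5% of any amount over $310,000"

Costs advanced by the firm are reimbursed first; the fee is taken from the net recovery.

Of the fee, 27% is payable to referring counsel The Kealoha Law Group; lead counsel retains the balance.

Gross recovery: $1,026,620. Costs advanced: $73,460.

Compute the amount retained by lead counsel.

$174,630.16

Fee base (net of costs): $1,026,620 − $73,460 = $953,160
First $90,000 at 40% = $36,000.00
Next $138,000 at 32.5% = $44,850.00
Next $82,000 at 24.5% = $20,090.00
Remaining $643,160 at 21.5% = $138,279.40
Fee: $36,000.00 + $44,850.00 + $20,090.00 + $138,279.40 = $239,219.40
Referral share: 27% of $239,219.40 = $64,589.24; lead counsel retains $239,219.40 − $64,589.24 = $174,630.16.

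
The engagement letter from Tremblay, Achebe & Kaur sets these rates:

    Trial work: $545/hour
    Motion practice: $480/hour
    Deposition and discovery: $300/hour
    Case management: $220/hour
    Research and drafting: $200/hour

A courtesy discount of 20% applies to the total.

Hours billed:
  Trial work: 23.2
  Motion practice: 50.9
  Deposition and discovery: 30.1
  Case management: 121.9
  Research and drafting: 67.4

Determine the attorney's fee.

Trial work: 23.2 × $545 = $12,644.00
Motion practice: 50.9 × $480 = $24,432.00
Deposition and discovery: 30.1 × $300 = $9,030.00
Case management: 121.9 × $220 = $26,818.00
Research and drafting: 67.4 × $200 = $13,480.00
Subtotal: $86,404.00
Less 20% discount: −$17,280.80
Total: $86,404.00 − $17,280.80 = $69,123.20

$69,123.20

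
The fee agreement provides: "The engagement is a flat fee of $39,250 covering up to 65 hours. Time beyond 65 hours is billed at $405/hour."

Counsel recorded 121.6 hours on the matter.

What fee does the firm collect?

$62,173.00

Flat fee: $39,250.00
Excess hours: 121.6 − 65 = 56.6
Overrun: 56.6 × $405 = $22,923.00
Total: $39,250.00 + $22,923.00 = $62,173.00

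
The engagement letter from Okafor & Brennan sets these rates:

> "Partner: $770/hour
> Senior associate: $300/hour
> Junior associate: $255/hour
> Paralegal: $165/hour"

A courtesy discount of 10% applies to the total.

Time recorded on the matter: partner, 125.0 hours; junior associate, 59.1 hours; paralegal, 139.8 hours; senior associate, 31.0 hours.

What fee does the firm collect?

Partner: 125.0 × $770 = $96,250.00
Senior associate: 31.0 × $300 = $9,300.00
Junior associate: 59.1 × $255 = $15,070.50
Paralegal: 139.8 × $165 = $23,067.00
Subtotal: $143,687.50
Less 10% discount: −$14,368.75
Total: $143,687.50 − $14,368.75 = $129,318.75

$129,318.75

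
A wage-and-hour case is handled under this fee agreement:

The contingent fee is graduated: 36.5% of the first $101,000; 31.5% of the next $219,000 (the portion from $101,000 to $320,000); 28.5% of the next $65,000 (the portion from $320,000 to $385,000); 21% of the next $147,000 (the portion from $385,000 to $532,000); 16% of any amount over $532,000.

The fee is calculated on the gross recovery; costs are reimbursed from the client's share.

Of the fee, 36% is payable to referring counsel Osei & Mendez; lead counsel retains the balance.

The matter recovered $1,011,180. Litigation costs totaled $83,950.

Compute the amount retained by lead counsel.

$148,424.83

Fee base is the gross recovery, $1,011,180; costs are reimbursed separately.
First $101,000 at 36.5% = $36,865.00
Next $219,000 at 31.5% = $68,985.00
Next $65,000 at 28.5% = $18,525.00
Next $147,000 at 21% = $30,870.00
Remaining $479,180 at 16% = $76,668.80
Fee: $36,865.00 + $68,985.00 + $18,525.00 + $30,870.00 + $76,668.80 = $231,913.80
Referral share: 36% of $231,913.80 = $83,488.97; lead counsel retains $231,913.80 − $83,488.97 = $148,424.83.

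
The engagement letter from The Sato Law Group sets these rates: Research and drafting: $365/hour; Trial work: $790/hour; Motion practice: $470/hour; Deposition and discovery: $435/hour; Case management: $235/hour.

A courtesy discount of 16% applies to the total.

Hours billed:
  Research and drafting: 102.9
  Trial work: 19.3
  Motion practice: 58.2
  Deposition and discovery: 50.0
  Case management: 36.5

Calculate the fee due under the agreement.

$92,809.08

Research and drafting: 102.9 × $365 = $37,558.50
Trial work: 19.3 × $790 = $15,247.00
Motion practice: 58.2 × $470 = $27,354.00
Deposition and discovery: 50.0 × $435 = $21,750.00
Case management: 36.5 × $235 = $8,577.50
Subtotal: $110,487.00
Less 16% discount: −$17,677.92
Total: $110,487.00 − $17,677.92 = $92,809.08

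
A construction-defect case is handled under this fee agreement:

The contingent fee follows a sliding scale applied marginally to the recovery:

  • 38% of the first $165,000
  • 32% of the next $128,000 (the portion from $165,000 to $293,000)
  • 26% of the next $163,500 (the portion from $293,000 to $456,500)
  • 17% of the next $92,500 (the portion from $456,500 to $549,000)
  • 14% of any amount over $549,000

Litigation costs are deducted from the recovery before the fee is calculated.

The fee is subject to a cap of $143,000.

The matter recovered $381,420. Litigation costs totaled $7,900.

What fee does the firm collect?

$124,595.20

Fee base (net of costs): $381,420 − $7,900 = $373,520
First $165,000 at 38% = $62,700.00
Next $128,000 at 32% = $40,960.00
Remaining $80,520 at 26% = $20,935.20
Fee: $62,700.00 + $40,960.00 + $20,935.20 = $124,595.20
$124,595.20 is under the $143,000 cap.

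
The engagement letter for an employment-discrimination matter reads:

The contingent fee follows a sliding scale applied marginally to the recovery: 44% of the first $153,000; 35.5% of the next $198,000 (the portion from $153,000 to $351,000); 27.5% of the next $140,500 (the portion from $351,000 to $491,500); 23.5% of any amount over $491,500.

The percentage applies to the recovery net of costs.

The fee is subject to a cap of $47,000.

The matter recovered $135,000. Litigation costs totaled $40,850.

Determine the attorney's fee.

$41,426.00

Fee base (net of costs): $135,000 − $40,850 = $94,150
First $94,150 at 44% = $41,426.00
$41,426.00 is under the $47,000 cap.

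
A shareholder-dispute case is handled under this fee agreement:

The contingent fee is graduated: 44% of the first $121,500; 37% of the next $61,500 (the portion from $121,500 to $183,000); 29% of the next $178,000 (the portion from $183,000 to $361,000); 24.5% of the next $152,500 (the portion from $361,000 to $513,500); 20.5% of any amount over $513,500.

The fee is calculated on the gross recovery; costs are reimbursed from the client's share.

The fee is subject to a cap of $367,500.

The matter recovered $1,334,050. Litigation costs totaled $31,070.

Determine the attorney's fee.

$333,410.25

Fee base is the gross recovery, $1,334,050; costs are reimbursed separately.
First $121,500 at 44% = $53,460.00
Next $61,500 at 37% = $22,755.00
Next $178,000 at 29% = $51,620.00
Next $152,500 at 24.5% = $37,362.50
Remaining $820,550 at 20.5% = $168,212.75
Fee: $53,460.00 + $22,755.00 + $51,620.00 + $37,362.50 + $168,212.75 = $333,410.25
$333,410.25 is under the $367,500 cap.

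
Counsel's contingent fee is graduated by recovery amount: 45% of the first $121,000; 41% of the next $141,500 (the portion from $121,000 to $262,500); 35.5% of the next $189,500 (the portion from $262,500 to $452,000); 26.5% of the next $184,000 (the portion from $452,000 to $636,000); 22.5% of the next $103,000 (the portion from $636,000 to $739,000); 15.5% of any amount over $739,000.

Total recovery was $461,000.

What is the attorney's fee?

$182,122.50

First $121,000 at 45% = $54,450.00
Next $141,500 at 41% = $58,015.00
Next $189,500 at 35.5% = $67,272.50
Remaining $9,000 at 26.5% = $2,385.00
Fee: $54,450.00 + $58,015.00 + $67,272.50 + $2,385.00 = $182,122.50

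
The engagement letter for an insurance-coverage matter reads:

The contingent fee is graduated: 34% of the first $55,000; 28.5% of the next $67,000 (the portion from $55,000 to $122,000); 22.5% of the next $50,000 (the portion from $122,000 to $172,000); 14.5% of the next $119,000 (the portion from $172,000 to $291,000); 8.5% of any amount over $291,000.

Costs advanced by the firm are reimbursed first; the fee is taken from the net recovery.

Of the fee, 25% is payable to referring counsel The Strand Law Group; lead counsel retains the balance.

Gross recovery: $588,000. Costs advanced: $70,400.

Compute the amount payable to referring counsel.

Fee base (net of costs): $588,000 − $70,400 = $517,600
First $55,000 at 34% = $18,700.00
Next $67,000 at 28.5% = $19,095.00
Next $50,000 at 22.5% = $11,250.00
Next $119,000 at 14.5% = $17,255.00
Remaining $226,600 at 8.5% = $19,261.00
Fee: $18,700.00 + $19,095.00 + $11,250.00 + $17,255.00 + $19,261.00 = $85,561.00
Referral share: 25% of $85,561.00 = $21,390.25; lead counsel retains $85,561.00 − $21,390.25 = $64,170.75.

$21,390.25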